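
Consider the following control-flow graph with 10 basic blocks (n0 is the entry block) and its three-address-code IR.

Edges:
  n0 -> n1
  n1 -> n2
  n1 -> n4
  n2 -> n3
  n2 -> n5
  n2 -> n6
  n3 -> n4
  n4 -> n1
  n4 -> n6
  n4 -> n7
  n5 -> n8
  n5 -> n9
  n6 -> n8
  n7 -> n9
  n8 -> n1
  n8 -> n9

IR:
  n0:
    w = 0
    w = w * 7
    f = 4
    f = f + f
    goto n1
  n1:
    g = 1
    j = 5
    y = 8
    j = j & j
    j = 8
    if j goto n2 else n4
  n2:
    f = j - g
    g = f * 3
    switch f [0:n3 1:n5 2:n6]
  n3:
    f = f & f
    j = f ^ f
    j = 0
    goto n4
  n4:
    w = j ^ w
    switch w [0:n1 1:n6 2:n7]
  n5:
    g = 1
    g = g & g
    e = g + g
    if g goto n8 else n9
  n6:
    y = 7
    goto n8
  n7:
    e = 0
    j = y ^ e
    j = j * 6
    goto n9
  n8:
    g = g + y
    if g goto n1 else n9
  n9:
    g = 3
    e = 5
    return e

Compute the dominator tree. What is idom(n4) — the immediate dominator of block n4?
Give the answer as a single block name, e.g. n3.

Answer: n1

Analysis:
idom tree: n1←n0 n2←n1 n3←n2 n4←n1 n5←n2 n6←n1 n7←n4 n8←n1 n9←n1
Dom at joins:
  n1: preds {n0,n4,n8}: {n0} ∩ {n0,n1,n4} ∩ {n0,n1,n8} = {n0}; idom=n0
  n4: preds {n1,n3}: {n0,n1} ∩ {n0,n1,n2,n3} = {n0,n1}; idom=n1
  n6: preds {n2,n4}: {n0,n1,n2} ∩ {n0,n1,n4} = {n0,n1}; idom=n1
  n8: preds {n5,n6}: {n0,n1,n2,n5} ∩ {n0,n1,n6} = {n0,n1}; idom=n1
  n9: preds {n5,n7,n8}: {n0,n1,n2,n5} ∩ {n0,n1,n4,n7} ∩ {n0,n1,n8} = {n0,n1}; idom=n1

idom(n4) = n1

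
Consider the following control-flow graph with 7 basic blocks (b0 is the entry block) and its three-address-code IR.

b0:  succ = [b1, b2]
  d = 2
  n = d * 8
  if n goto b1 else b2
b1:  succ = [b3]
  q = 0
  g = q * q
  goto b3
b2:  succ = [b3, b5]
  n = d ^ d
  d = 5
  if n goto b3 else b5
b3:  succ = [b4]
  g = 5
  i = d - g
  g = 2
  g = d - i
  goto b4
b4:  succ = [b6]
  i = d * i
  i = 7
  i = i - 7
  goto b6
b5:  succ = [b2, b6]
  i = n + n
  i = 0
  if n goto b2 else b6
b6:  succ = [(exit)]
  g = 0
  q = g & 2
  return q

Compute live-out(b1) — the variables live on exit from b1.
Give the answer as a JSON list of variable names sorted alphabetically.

Block summaries:
  b0: {d,n} / ∅
  b1: {g,q} / ∅
  b2: {d,n} / {d}
  b3: {g,i} / {d}
  b4: {i} / {d,i}
  b5: {i} / {n}
  b6: {g,q} / ∅

Backward fixpoint:
  b0: in=∅ out={d}
  b1: in={d} out={d}
  b2: in={d} out={d,n}
  b3: in={d} out={d,i}
  b4: in={d,i} out=∅
  b5: in={d,n} out={d}
  b6: in=∅ out=∅

live-out(b1) = ["d"]

Answer: ["d"]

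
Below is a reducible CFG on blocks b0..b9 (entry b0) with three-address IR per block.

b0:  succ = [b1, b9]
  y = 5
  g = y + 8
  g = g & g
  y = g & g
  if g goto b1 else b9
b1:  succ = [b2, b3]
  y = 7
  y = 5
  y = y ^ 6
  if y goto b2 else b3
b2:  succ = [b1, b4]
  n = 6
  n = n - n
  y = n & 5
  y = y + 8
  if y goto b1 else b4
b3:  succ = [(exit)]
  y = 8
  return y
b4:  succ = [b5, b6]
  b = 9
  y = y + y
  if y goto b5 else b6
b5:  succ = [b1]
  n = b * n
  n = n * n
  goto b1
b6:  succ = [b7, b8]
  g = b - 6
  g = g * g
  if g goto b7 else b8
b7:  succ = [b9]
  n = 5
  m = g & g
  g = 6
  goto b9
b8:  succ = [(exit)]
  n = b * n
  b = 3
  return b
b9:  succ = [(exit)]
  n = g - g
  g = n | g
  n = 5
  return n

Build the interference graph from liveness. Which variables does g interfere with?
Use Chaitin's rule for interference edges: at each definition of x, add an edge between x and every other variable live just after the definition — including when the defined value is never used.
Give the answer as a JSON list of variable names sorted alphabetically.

Block summaries:
  b0 def {g,y} use ∅
  b1 def {y} use ∅
  b2 def {n,y} use ∅
  b3 def {y} use ∅
  b4 def {b,y} use {y}
  b5 def {n} use {b,n}
  b6 def {g} use {b}
  b7 def {g,m,n} use {g}
  b8 def {b,n} use {b,n}
  b9 def {g,n} use {g}

Live sets:
  live b0: ∅→{g}
  live b1: ∅→∅
  live b2: ∅→{n,y}
  live b3: ∅→∅
  live b4: {n,y}→{b,n}
  live b5: {b,n}→∅
  live b6: {b,n}→{b,g,n}
  live b7: {g}→{g}
  live b8: {b,n}→∅
  live b9: {g}→∅

Conflict graph:
  b: {g,n,y}
  g: {b,n,y}
  m: ∅
  n: {b,g,y}
  y: {b,g,n}

N(g) = ["b", "n", "y"]

Answer: ["b", "n", "y"]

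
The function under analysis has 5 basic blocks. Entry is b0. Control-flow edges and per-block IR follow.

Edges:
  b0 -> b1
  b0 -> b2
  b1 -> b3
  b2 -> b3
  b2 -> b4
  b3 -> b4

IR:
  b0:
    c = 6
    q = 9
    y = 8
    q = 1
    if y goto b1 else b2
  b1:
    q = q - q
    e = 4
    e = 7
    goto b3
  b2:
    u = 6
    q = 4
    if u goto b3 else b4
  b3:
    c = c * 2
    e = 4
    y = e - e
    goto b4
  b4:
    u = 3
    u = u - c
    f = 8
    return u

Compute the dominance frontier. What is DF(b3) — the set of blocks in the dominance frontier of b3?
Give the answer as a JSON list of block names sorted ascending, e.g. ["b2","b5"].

Answer: ["b4"]

Analysis:
idom tree: b1←b0 b2←b0 b3←b0 b4←b0
Dom at joins:
  b3: preds {b1,b2}: {b0,b1} ∩ {b0,b2} = {b0}; idom=b0
  b4: preds {b2,b3}: {b0,b2} ∩ {b0,b3} = {b0}; idom=b0

Frontier:
  b3←b1: walk b1 to b0
  b3←b2: walk b2 to b0
  b4←b2: walk b2 to b0
  b4←b3: walk b3 to b0
  b0 → ∅
  b1 → {b3}
  b2 → {b3,b4}
  b3 → {b4}
  b4 → ∅

DF(b3) = ["b4"]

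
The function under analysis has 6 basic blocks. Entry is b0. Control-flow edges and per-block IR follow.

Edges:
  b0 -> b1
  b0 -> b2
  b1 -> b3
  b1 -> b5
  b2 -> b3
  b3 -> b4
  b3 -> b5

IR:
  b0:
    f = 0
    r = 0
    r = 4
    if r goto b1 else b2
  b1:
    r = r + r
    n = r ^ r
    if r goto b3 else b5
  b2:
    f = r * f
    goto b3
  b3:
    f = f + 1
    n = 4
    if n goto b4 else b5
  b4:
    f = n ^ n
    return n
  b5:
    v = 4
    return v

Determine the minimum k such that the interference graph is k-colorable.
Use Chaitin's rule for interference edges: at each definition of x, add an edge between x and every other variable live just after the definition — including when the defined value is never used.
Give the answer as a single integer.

Per-block:
  b0: {f,r} / ∅
  b1: {n,r} / {r}
  b2: {f} / {f,r}
  b3: {f,n} / {f}
  b4: {f} / {n}
  b5: {v} / ∅

Live sets:
  b0: in=∅ out={f,r}
  b1: in={f,r} out={f}
  b2: in={f,r} out={f}
  b3: in={f} out={n}
  b4: in={n} out=∅
  b5: in=∅ out=∅

Conflict graph:
  f: {n,r}
  n: {f,r}
  r: {f,n}
  v: ∅

Colouring:
  lower bound: {f,n,r} mutually conflict ⇒ χ ≥ 3
  assign f→r0 n→r1 r→r2 v→r0 — no edge inside a register ⇒ χ ≤ 3
  χ = 3

Answer: 3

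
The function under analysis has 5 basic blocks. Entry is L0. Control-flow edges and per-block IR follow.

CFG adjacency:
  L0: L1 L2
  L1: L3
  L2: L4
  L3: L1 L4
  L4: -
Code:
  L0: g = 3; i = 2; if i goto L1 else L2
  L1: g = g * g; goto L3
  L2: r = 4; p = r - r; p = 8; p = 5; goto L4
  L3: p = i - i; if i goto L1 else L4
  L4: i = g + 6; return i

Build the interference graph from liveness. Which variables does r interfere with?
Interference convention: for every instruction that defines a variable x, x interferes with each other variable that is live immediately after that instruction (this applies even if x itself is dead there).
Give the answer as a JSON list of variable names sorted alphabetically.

def/use:
  L0: {g,i} / ∅
  L1: {g} / {g}
  L2: {p,r} / ∅
  L3: {p} / {i}
  L4: {i} / {g}

Backward fixpoint:
  live L0: ∅→{g,i}
  live L1: {g,i}→{g,i}
  live L2: {g}→{g}
  live L3: {g,i}→{g,i}
  live L4: {g}→∅

Conflict graph:
  g — {i,p,r}
  i — {g,p}
  p — {g,i}
  r — {g}

N(r) = ["g"]

Answer: ["g"]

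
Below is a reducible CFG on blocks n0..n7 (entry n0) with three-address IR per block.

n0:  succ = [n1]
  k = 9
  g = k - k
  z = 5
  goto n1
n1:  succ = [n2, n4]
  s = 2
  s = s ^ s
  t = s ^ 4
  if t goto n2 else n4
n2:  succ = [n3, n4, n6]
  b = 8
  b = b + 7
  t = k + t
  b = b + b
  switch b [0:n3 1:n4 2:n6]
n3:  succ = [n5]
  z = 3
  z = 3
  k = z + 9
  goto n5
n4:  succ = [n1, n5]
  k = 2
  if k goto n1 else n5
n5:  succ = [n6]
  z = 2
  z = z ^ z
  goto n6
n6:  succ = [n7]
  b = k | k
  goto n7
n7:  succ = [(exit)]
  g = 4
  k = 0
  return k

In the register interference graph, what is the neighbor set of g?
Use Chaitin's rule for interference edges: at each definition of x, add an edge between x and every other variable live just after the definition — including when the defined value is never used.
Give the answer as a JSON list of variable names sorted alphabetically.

def/use:
  n0 def {g,k,z} use ∅
  n1 def {s,t} use ∅
  n2 def {b,t} use {k,t}
  n3 def {k,z} use ∅
  n4 def {k} use ∅
  n5 def {z} use ∅
  n6 def {b} use {k}
  n7 def {g,k} use ∅

Liveness:
  n0: in=∅ out={k}
  n1: in={k} out={k,t}
  n2: in={k,t} out={k}
  n3: in=∅ out={k}
  n4: in=∅ out={k}
  n5: in={k} out={k}
  n6: in={k} out=∅
  n7: in=∅ out=∅

Conflict graph:
  b: {k,t}
  g: {k}
  k: {b,g,s,t,z}
  s: {k}
  t: {b,k}
  z: {k}

N(g) = ["k"]

Answer: ["k"]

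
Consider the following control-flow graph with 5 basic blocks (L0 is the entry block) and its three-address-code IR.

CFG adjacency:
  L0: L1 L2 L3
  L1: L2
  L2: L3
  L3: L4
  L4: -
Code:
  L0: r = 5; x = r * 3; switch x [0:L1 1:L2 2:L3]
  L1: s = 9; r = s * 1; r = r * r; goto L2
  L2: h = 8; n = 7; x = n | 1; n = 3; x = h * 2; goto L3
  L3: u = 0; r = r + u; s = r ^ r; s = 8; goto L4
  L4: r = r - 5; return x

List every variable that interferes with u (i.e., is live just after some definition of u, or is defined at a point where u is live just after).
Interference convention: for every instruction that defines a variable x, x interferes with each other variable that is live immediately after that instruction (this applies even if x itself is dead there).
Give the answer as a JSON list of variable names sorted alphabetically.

Answer: ["r", "x"]

Working:
Per-block:
  L0 def {r,x} use ∅
  L1 def {r,s} use ∅
  L2 def {h,n,x} use ∅
  L3 def {r,s,u} use {r}
  L4 def {r} use {r,x}

Liveness:
  L0: in=∅ out={r,x}
  L1: in=∅ out={r}
  L2: in={r} out={r,x}
  L3: in={r,x} out={r,x}
  L4: in={r,x} out=∅

Interfere edges:
  h — {n,r,x}
  n — {h,r}
  r — {h,n,s,u,x}
  s — {r,x}
  u — {r,x}
  x — {h,r,s,u}

N(u) = ["r", "x"]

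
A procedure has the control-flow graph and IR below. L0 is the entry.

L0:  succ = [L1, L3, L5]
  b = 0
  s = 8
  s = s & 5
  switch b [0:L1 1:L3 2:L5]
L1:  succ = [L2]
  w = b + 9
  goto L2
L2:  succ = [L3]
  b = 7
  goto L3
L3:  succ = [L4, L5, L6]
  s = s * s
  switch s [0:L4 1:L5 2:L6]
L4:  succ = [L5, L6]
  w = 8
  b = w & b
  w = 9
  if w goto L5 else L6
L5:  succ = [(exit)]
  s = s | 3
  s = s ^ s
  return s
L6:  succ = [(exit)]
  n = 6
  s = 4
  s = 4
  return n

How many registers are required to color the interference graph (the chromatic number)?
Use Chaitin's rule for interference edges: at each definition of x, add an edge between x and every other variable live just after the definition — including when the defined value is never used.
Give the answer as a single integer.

Block summaries:
  L0: {b,s} / ∅
  L1: {w} / {b}
  L2: {b} / ∅
  L3: {s} / {s}
  L4: {b,w} / {b}
  L5: {s} / {s}
  L6: {n,s} / ∅

Backward fixpoint:
  L0 li=∅ lo={b,s}
  L1 li={b,s} lo={s}
  L2 li={s} lo={b,s}
  L3 li={b,s} lo={b,s}
  L4 li={b,s} lo={s}
  L5 li={s} lo=∅
  L6 li=∅ lo=∅

Interference:
  b — {s,w}
  n — {s}
  s — {b,n,w}
  w — {b,s}

Colouring:
  lower bound: {b,s,w} mutually conflict ⇒ χ ≥ 3
  3-colouring: c0={s}  c1={b,n}  c2={w}
  χ = 3

Answer: 3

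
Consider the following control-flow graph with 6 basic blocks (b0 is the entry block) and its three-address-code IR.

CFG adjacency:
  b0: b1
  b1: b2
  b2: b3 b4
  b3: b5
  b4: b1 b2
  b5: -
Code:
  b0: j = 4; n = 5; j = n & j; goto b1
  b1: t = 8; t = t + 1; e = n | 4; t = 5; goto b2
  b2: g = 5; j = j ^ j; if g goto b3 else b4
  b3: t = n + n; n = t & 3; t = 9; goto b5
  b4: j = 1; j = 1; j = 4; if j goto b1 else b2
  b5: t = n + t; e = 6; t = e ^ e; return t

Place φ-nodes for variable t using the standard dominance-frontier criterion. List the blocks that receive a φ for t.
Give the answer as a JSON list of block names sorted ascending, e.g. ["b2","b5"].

idom tree: b1←b0 b2←b1 b3←b2 b4←b2 b5←b3
Dom∩ at merges:
  b1: preds {b0,b4}: {b0} ∩ {b0,b1,b2,b4} = {b0}; idom=b0
  b2: preds {b1,b4}: {b0,b1} ∩ {b0,b1,b2,b4} = {b0,b1}; idom=b1

DF derivation:
  b1←b0: walk · to b0
  b1←b4: walk b4→b2→b1 to b0
  b2←b1: walk · to b1
  b2←b4: walk b4→b2 to b1
  b0 → ∅
  b1 → {b1}
  b2 → {b1,b2}
  b3 → ∅
  b4 → {b1,b2}
  b5 → ∅

φ for t: defs {b1,b3,b5}
  DF⁺ = {b1}

Answer: ["b1"]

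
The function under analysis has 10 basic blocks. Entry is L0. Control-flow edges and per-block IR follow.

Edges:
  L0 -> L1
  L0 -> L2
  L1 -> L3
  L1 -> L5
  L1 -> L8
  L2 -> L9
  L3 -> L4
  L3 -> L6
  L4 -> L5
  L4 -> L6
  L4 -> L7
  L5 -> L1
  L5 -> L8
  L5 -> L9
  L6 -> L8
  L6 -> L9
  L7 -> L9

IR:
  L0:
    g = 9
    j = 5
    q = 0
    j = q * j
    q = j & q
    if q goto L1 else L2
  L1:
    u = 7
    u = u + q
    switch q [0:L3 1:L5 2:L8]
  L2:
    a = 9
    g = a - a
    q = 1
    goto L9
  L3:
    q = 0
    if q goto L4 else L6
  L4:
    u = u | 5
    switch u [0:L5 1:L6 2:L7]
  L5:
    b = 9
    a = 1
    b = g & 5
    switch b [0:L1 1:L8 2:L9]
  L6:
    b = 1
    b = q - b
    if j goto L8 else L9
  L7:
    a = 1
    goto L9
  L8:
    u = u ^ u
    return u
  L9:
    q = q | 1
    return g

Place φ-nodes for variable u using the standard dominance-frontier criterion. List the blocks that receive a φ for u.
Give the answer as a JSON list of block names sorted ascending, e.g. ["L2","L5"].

Answer: ["L1", "L5", "L6", "L8", "L9"]

Analysis:
idom tree: L1←L0 L2←L0 L3←L1 L4←L3 L5←L1 L6←L3 L7←L4 L8←L1 L9←L0
Dom at joins:
  L1: preds {L0,L5}: {L0} ∩ {L0,L1,L5} = {L0}; idom=L0
  L5: preds {L1,L4}: {L0,L1} ∩ {L0,L1,L3,L4} = {L0,L1}; idom=L1
  L6: preds {L3,L4}: {L0,L1,L3} ∩ {L0,L1,L3,L4} = {L0,L1,L3}; idom=L3
  L8: preds {L1,L5,L6}: {L0,L1} ∩ {L0,L1,L5} ∩ {L0,L1,L3,L6} = {L0,L1}; idom=L1
  L9: preds {L2,L5,L6,L7}: {L0,L2} ∩ {L0,L1,L5} ∩ {L0,L1,L3,L6} ∩ {L0,L1,L3,L4,L7} = {L0}; idom=L0

Frontier:
  join L1 pred L0: · stop@L0
  join L1 pred L5: L5→L1 stop@L0
  join L5 pred L1: · stop@L1
  join L5 pred L4: L4→L3 stop@L1
  join L6 pred L3: · stop@L3
  join L6 pred L4: L4 stop@L3
  join L8 pred L1: · stop@L1
  join L8 pred L5: L5 stop@L1
  join L8 pred L6: L6→L3 stop@L1
  join L9 pred L2: L2 stop@L0
  join L9 pred L5: L5→L1 stop@L0
  join L9 pred L6: L6→L3→L1 stop@L0
  join L9 pred L7: L7→L4→L3→L1 stop@L0
  L0: DF=∅
  L1: DF={L1,L9}
  L2: DF={L9}
  L3: DF={L5,L8,L9}
  L4: DF={L5,L6,L9}
  L5: DF={L1,L8,L9}
  L6: DF={L8,L9}
  L7: DF={L9}
  L8: DF=∅
  L9: DF=∅

φ for u: defs {L1,L4,L8}
  DF⁺ = {L1,L5,L6,L8,L9}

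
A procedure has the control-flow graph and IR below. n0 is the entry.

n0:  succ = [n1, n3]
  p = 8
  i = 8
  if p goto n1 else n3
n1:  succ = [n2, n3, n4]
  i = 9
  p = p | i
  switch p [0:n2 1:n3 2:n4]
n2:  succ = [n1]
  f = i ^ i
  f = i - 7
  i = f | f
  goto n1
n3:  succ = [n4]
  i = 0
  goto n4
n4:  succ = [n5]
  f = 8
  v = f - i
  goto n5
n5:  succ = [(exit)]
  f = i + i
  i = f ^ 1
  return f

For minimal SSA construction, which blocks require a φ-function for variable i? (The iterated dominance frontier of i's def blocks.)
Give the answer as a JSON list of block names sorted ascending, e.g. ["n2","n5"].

Answer: ["n1", "n3", "n4"]

Analysis:
idom tree: n1←n0 n2←n1 n3←n0 n4←n0 n5←n4
Dom∩ at merges:
  n1: preds {n0,n2}: {n0} ∩ {n0,n1,n2} = {n0}; idom=n0
  n3: preds {n0,n1}: {n0} ∩ {n0,n1} = {n0}; idom=n0
  n4: preds {n1,n3}: {n0,n1} ∩ {n0,n3} = {n0}; idom=n0

DF derivation:
  n1←n0: walk · to n0
  n1←n2: walk n2→n1 to n0
  n3←n0: walk · to n0
  n3←n1: walk n1 to n0
  n4←n1: walk n1 to n0
  n4←n3: walk n3 to n0
  DF(n0)=∅
  DF(n1)={n1,n3,n4}
  DF(n2)={n1}
  DF(n3)={n4}
  DF(n4)=∅
  DF(n5)=∅

φ for i: defs {n0,n1,n2,n3,n5}
  DF⁺ = {n1,n3,n4}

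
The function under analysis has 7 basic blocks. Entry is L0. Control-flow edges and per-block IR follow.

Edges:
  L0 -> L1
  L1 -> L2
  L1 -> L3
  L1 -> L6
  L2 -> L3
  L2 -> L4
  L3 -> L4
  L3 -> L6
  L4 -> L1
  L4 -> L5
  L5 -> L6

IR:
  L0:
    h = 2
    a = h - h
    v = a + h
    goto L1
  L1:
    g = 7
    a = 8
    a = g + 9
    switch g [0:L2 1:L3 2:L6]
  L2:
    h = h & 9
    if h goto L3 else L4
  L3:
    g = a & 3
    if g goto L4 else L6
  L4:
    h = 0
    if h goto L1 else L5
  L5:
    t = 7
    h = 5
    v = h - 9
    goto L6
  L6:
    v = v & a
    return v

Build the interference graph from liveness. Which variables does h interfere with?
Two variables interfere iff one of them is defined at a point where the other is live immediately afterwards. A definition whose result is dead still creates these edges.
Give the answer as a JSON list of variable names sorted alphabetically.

Per-block:
  L0: {a,h,v} / ∅
  L1: {a,g} / ∅
  L2: {h} / {h}
  L3: {g} / {a}
  L4: {h} / ∅
  L5: {h,t,v} / ∅
  L6: {v} / {a,v}

Live sets:
  live L0: ∅→{h,v}
  live L1: {h,v}→{a,h,v}
  live L2: {a,h,v}→{a,v}
  live L3: {a,v}→{a,v}
  live L4: {a,v}→{a,h,v}
  live L5: {a}→{a,v}
  live L6: {a,v}→∅

Interference:
  a — {g,h,t,v}
  g — {a,h,v}
  h — {a,g,v}
  t — {a}
  v — {a,g,h}

N(h) = ["a", "g", "v"]

Answer: ["a", "g", "v"]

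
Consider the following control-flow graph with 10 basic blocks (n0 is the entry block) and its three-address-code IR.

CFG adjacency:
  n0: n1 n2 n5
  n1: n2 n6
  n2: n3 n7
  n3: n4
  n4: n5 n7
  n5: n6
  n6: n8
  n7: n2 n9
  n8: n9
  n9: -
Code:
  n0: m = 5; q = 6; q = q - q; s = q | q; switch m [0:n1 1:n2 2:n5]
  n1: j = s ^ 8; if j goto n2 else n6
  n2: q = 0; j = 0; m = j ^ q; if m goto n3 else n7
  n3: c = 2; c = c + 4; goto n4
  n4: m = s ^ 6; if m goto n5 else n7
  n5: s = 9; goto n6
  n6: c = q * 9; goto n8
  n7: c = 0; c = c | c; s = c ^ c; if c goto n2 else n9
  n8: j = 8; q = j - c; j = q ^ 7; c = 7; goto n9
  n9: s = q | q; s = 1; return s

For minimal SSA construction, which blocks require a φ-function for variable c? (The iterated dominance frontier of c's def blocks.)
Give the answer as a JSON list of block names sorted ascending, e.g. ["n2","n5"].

idom tree: n1←n0 n2←n0 n3←n2 n4←n3 n5←n0 n6←n0 n7←n2 n8←n6 n9←n0
Join-block Dom:
  n2: preds {n0,n1,n7}: {n0} ∩ {n0,n1} ∩ {n0,n2,n7} = {n0}; idom=n0
  n5: preds {n0,n4}: {n0} ∩ {n0,n2,n3,n4} = {n0}; idom=n0
  n6: preds {n1,n5}: {n0,n1} ∩ {n0,n5} = {n0}; idom=n0
  n7: preds {n2,n4}: {n0,n2} ∩ {n0,n2,n3,n4} = {n0,n2}; idom=n2
  n9: preds {n7,n8}: {n0,n2,n7} ∩ {n0,n6,n8} = {n0}; idom=n0

Frontier:
  join n2 pred n0: · stop@n0
  join n2 pred n1: n1 stop@n0
  join n2 pred n7: n7→n2 stop@n0
  join n5 pred n0: · stop@n0
  join n5 pred n4: n4→n3→n2 stop@n0
  join n6 pred n1: n1 stop@n0
  join n6 pred n5: n5 stop@n0
  join n7 pred n2: · stop@n2
  join n7 pred n4: n4→n3 stop@n2
  join n9 pred n7: n7→n2 stop@n0
  join n9 pred n8: n8→n6 stop@n0
  DF(n0)=∅
  DF(n1)={n2,n6}
  DF(n2)={n2,n5,n9}
  DF(n3)={n5,n7}
  DF(n4)={n5,n7}
  DF(n5)={n6}
  DF(n6)={n9}
  DF(n7)={n2,n9}
  DF(n8)={n9}
  DF(n9)=∅

φ for c: defs {n3,n6,n7,n8}
  DF⁺ = {n2,n5,n6,n7,n9}

Answer: ["n2", "n5", "n6", "n7", "n9"]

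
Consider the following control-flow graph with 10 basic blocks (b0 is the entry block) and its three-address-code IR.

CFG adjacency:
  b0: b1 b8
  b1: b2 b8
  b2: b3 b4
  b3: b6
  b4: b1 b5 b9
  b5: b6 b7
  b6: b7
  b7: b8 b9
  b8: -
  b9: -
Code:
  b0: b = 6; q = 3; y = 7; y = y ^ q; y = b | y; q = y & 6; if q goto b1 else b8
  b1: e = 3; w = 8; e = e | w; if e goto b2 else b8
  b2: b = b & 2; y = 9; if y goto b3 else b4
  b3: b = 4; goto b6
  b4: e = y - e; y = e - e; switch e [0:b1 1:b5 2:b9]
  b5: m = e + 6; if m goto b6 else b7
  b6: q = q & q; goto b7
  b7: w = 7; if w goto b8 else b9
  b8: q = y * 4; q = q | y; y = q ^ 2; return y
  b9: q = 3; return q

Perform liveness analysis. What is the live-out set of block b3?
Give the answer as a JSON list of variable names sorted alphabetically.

Answer: ["q", "y"]

Analysis:
def/use:
  b0: {b,q,y} / ∅
  b1: {e,w} / ∅
  b2: {b,y} / {b}
  b3: {b} / ∅
  b4: {e,y} / {e,y}
  b5: {m} / {e}
  b6: {q} / {q}
  b7: {w} / ∅
  b8: {q,y} / {y}
  b9: {q} / ∅

Live sets:
  live b0: ∅→{b,q,y}
  live b1: {b,q,y}→{b,e,q,y}
  live b2: {b,e,q}→{b,e,q,y}
  live b3: {q,y}→{q,y}
  live b4: {b,e,q,y}→{b,e,q,y}
  live b5: {e,q,y}→{q,y}
  live b6: {q,y}→{y}
  live b7: {y}→{y}
  live b8: {y}→∅
  live b9: ∅→∅

live-out(b3) = ["q", "y"]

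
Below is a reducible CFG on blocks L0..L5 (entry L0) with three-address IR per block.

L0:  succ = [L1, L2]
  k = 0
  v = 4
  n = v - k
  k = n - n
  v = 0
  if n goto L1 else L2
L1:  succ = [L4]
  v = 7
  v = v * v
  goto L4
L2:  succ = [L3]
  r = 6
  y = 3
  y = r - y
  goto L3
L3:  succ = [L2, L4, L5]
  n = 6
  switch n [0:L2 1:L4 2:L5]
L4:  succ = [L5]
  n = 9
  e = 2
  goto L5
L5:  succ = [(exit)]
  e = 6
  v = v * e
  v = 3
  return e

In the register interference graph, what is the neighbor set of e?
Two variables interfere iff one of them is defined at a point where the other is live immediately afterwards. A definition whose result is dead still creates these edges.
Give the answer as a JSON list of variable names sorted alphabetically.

Answer: ["v"]

Derivation:
Block summaries:
  L0: {k,n,v} / ∅
  L1: {v} / ∅
  L2: {r,y} / ∅
  L3: {n} / ∅
  L4: {e,n} / ∅
  L5: {e,v} / {v}

Backward fixpoint:
  L0 li=∅ lo={v}
  L1 li=∅ lo={v}
  L2 li={v} lo={v}
  L3 li={v} lo={v}
  L4 li={v} lo={v}
  L5 li={v} lo=∅

Interference:
  e↔{v}
  k↔{n,v}
  n↔{k,v}
  r↔{v,y}
  v↔{e,k,n,r,y}
  y↔{r,v}

N(e) = ["v"]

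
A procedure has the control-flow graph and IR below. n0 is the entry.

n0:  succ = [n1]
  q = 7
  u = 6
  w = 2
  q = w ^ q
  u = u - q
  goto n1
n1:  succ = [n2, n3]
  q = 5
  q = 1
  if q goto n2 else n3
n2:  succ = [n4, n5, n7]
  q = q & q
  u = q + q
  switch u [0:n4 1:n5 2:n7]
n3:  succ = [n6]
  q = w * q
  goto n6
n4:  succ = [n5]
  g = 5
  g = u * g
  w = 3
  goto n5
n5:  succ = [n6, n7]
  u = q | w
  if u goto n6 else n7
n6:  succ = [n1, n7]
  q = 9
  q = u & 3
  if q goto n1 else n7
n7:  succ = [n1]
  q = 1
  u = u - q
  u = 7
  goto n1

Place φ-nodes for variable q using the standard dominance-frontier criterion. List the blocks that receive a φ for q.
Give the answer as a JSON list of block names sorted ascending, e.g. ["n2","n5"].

idom tree: n1←n0 n2←n1 n3←n1 n4←n2 n5←n2 n6←n1 n7←n1
Join-block Dom:
  n1: preds {n0,n6,n7}: {n0} ∩ {n0,n1,n6} ∩ {n0,n1,n7} = {n0}; idom=n0
  n5: preds {n2,n4}: {n0,n1,n2} ∩ {n0,n1,n2,n4} = {n0,n1,n2}; idom=n2
  n6: preds {n3,n5}: {n0,n1,n3} ∩ {n0,n1,n2,n5} = {n0,n1}; idom=n1
  n7: preds {n2,n5,n6}: {n0,n1,n2} ∩ {n0,n1,n2,n5} ∩ {n0,n1,n6} = {n0,n1}; idom=n1

DF walk-up:
  n1←n0: walk · to n0
  n1←n6: walk n6→n1 to n0
  n1←n7: walk n7→n1 to n0
  n5←n2: walk · to n2
  n5←n4: walk n4 to n2
  n6←n3: walk n3 to n1
  n6←n5: walk n5→n2 to n1
  n7←n2: walk n2 to n1
  n7←n5: walk n5→n2 to n1
  n7←n6: walk n6 to n1
  n0 → ∅
  n1 → {n1}
  n2 → {n6,n7}
  n3 → {n6}
  n4 → {n5}
  n5 → {n6,n7}
  n6 → {n1,n7}
  n7 → {n1}

φ for q: defs {n0,n1,n2,n3,n6,n7}
  DF⁺ = {n1,n6,n7}

Answer: ["n1", "n6", "n7"]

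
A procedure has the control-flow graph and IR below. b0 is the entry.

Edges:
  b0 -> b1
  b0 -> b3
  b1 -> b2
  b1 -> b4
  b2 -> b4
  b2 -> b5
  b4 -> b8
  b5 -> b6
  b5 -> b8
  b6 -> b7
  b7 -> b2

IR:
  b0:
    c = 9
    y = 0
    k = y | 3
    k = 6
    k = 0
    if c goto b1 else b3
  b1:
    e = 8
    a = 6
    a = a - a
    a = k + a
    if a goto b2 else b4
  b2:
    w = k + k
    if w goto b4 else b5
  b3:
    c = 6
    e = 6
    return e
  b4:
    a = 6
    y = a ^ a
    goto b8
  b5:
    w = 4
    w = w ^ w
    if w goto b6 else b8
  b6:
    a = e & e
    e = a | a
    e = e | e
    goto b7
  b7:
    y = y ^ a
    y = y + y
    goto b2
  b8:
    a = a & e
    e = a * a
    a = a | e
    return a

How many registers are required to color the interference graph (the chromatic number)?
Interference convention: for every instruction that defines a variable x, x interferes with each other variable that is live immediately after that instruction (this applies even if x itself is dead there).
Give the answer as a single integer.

Answer: 5

Derivation:
Per-block:
  b0 def {c,k,y} use ∅
  b1 def {a,e} use {k}
  b2 def {w} use {k}
  b3 def {c,e} use ∅
  b4 def {a,y} use ∅
  b5 def {w} use ∅
  b6 def {a,e} use {e}
  b7 def {y} use {a,y}
  b8 def {a,e} use {a,e}

Live sets:
  live b0: ∅→{k,y}
  live b1: {k,y}→{a,e,k,y}
  live b2: {a,e,k,y}→{a,e,k,y}
  live b3: ∅→∅
  live b4: {e}→{a,e}
  live b5: {a,e,k,y}→{a,e,k,y}
  live b6: {e,k,y}→{a,e,k,y}
  live b7: {a,e,k,y}→{a,e,k,y}
  live b8: {a,e}→∅

Interfere edges:
  a↔{e,k,w,y}
  c↔{k,y}
  e↔{a,k,w,y}
  k↔{a,c,e,w,y}
  w↔{a,e,k,y}
  y↔{a,c,e,k,w}

Chromatic number:
  lower bound: {a,e,k,w,y} mutually conflict ⇒ χ ≥ 5
  5-colouring: R0={k}  R1={y}  R2={a,c}  R3={e}  R4={w}
  χ = 5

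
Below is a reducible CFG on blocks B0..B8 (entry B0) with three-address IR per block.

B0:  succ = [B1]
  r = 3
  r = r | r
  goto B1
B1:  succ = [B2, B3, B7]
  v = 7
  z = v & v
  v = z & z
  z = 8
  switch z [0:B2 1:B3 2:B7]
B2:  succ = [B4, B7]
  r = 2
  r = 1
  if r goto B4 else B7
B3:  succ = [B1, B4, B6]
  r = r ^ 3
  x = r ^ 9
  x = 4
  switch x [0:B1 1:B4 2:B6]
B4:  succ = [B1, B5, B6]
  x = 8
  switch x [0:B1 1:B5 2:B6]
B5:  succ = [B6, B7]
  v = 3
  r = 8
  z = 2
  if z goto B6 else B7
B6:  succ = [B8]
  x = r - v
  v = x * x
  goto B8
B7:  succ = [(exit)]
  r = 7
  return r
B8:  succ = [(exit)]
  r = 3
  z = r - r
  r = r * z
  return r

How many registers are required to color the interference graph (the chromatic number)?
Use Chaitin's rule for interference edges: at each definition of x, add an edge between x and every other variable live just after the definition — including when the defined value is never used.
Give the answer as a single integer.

Answer: 3

Analysis:
def/use:
  B0 def {r} use ∅
  B1 def {v,z} use ∅
  B2 def {r} use ∅
  B3 def {r,x} use {r}
  B4 def {x} use ∅
  B5 def {r,v,z} use ∅
  B6 def {v,x} use {r,v}
  B7 def {r} use ∅
  B8 def {r,z} use ∅

Backward fixpoint:
  B0: in=∅ out={r}
  B1: in={r} out={r,v}
  B2: in={v} out={r,v}
  B3: in={r,v} out={r,v}
  B4: in={r,v} out={r,v}
  B5: in=∅ out={r,v}
  B6: in={r,v} out=∅
  B7: in=∅ out=∅
  B8: in=∅ out=∅

Conflict graph:
  r: {v,x,z}
  v: {r,x,z}
  x: {r,v}
  z: {r,v}

Colouring:
  clique {r,v,x} ⇒ need ≥ 3
  3-colouring: R0={r}  R1={v}  R2={x,z}
  χ = 3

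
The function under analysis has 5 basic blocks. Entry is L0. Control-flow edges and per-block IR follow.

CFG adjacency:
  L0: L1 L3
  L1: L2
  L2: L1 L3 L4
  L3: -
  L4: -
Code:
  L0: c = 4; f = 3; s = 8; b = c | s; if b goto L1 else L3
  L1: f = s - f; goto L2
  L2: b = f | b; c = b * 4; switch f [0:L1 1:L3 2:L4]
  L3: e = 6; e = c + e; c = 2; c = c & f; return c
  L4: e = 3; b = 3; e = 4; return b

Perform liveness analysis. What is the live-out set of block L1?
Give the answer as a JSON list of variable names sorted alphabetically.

Block summaries:
  L0: def={b,c,f,s} ue=∅
  L1: def={f} ue={f,s}
  L2: def={b,c} ue={b,f}
  L3: def={c,e} ue={c,f}
  L4: def={b,e} ue=∅

Liveness:
  L0 li=∅ lo={b,c,f,s}
  L1 li={b,f,s} lo={b,f,s}
  L2 li={b,f,s} lo={b,c,f,s}
  L3 li={c,f} lo=∅
  L4 li=∅ lo=∅

live-out(L1) = ["b", "f", "s"]

Answer: ["b", "f", "s"]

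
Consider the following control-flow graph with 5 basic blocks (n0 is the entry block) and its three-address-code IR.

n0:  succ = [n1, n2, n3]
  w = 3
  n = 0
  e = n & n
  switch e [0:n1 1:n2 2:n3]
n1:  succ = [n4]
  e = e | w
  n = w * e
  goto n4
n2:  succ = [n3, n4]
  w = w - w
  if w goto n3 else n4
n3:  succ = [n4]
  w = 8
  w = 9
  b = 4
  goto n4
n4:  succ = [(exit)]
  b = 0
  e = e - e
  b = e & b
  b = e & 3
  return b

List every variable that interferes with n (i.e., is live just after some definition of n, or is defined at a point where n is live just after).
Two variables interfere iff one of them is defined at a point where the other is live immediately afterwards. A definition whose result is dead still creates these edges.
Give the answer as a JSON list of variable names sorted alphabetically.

def/use:
  n0: def={e,n,w} ue=∅
  n1: def={e,n} ue={e,w}
  n2: def={w} ue={w}
  n3: def={b,w} ue=∅
  n4: def={b,e} ue={e}

Live sets:
  n0 li=∅ lo={e,w}
  n1 li={e,w} lo={e}
  n2 li={e,w} lo={e}
  n3 li={e} lo={e}
  n4 li={e} lo=∅

Interference:
  b: {e}
  e: {b,n,w}
  n: {e,w}
  w: {e,n}

N(n) = ["e", "w"]

Answer: ["e", "w"]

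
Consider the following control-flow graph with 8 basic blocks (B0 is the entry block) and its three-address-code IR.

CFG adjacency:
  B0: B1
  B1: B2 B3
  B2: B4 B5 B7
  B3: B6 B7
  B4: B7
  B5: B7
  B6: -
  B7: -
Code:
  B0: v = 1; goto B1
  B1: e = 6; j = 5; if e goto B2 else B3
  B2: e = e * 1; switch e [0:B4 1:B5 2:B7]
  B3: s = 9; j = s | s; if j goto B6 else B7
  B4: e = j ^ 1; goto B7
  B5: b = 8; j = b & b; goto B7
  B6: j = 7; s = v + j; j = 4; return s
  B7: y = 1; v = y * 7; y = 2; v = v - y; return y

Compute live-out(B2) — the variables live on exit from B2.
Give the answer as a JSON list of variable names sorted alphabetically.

def/use:
  B0: {v} / ∅
  B1: {e,j} / ∅
  B2: {e} / {e}
  B3: {j,s} / ∅
  B4: {e} / {j}
  B5: {b,j} / ∅
  B6: {j,s} / {v}
  B7: {v,y} / ∅

Backward fixpoint:
  live B0: ∅→{v}
  live B1: {v}→{e,j,v}
  live B2: {e,j}→{j}
  live B3: {v}→{v}
  live B4: {j}→∅
  live B5: ∅→∅
  live B6: {v}→∅
  live B7: ∅→∅

live-out(B2) = ["j"]

Answer: ["j"]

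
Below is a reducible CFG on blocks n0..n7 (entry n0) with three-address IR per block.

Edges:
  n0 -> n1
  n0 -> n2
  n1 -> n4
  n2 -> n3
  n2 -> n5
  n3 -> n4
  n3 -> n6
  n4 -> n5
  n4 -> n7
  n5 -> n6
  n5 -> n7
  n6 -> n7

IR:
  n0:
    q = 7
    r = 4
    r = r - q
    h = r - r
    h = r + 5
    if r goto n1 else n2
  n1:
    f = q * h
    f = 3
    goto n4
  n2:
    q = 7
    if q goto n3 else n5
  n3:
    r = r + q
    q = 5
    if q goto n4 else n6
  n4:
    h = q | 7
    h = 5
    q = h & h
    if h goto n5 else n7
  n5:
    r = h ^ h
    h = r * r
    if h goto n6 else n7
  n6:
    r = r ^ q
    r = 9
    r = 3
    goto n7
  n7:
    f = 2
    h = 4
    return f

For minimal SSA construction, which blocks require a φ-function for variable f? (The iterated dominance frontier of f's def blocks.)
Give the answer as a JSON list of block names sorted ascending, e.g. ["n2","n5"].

Answer: ["n4", "n5", "n6", "n7"]

Derivation:
idom tree: n1←n0 n2←n0 n3←n2 n4←n0 n5←n0 n6←n0 n7←n0
Join-block Dom:
  n4: preds {n1,n3}: {n0,n1} ∩ {n0,n2,n3} = {n0}; idom=n0
  n5: preds {n2,n4}: {n0,n2} ∩ {n0,n4} = {n0}; idom=n0
  n6: preds {n3,n5}: {n0,n2,n3} ∩ {n0,n5} = {n0}; idom=n0
  n7: preds {n4,n5,n6}: {n0,n4} ∩ {n0,n5} ∩ {n0,n6} = {n0}; idom=n0

DF derivation:
  join n4 pred n1: n1 stop@n0
  join n4 pred n3: n3→n2 stop@n0
  join n5 pred n2: n2 stop@n0
  join n5 pred n4: n4 stop@n0
  join n6 pred n3: n3→n2 stop@n0
  join n6 pred n5: n5 stop@n0
  join n7 pred n4: n4 stop@n0
  join n7 pred n5: n5 stop@n0
  join n7 pred n6: n6 stop@n0
  DF(n0)=∅
  DF(n1)={n4}
  DF(n2)={n4,n5,n6}
  DF(n3)={n4,n6}
  DF(n4)={n5,n7}
  DF(n5)={n6,n7}
  DF(n6)={n7}
  DF(n7)=∅

φ for f: defs {n1,n7}
  DF⁺ = {n4,n5,n6,n7}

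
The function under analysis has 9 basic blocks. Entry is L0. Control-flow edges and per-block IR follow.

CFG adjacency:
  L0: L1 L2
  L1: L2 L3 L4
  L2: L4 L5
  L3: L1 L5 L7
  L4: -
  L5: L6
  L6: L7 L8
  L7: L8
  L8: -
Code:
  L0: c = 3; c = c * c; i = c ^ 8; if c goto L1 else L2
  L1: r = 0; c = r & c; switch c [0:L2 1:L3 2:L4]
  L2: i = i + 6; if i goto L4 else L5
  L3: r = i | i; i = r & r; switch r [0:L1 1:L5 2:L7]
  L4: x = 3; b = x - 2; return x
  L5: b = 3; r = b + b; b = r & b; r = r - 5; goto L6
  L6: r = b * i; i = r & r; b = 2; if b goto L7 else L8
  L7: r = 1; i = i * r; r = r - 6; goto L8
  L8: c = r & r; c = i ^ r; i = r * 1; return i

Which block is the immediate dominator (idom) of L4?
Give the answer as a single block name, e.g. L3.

Answer: L0

Analysis:
idom tree: L1←L0 L2←L0 L3←L1 L4←L0 L5←L0 L6←L5 L7←L0 L8←L0
Dom at joins:
  L1: preds {L0,L3}: {L0} ∩ {L0,L1,L3} = {L0}; idom=L0
  L2: preds {L0,L1}: {L0} ∩ {L0,L1} = {L0}; idom=L0
  L4: preds {L1,L2}: {L0,L1} ∩ {L0,L2} = {L0}; idom=L0
  L5: preds {L2,L3}: {L0,L2} ∩ {L0,L1,L3} = {L0}; idom=L0
  L7: preds {L3,L6}: {L0,L1,L3} ∩ {L0,L5,L6} = {L0}; idom=L0
  L8: preds {L6,L7}: {L0,L5,L6} ∩ {L0,L7} = {L0}; idom=L0

idom(L4) = L0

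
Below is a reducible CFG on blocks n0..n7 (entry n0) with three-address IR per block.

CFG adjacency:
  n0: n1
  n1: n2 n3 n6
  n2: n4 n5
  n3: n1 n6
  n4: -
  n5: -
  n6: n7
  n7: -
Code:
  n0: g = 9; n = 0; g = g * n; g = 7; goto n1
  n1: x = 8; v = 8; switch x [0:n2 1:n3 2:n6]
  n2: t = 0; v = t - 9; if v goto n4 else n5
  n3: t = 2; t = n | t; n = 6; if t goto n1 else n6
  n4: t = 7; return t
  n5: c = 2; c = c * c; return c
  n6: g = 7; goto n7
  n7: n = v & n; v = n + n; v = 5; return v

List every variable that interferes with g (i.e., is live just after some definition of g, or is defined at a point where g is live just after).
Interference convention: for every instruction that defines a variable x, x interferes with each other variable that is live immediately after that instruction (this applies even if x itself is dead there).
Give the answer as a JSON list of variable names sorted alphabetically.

Answer: ["n", "v"]

Analysis:
Block summaries:
  n0 def {g,n} use ∅
  n1 def {v,x} use ∅
  n2 def {t,v} use ∅
  n3 def {n,t} use {n}
  n4 def {t} use ∅
  n5 def {c} use ∅
  n6 def {g} use ∅
  n7 def {n,v} use {n,v}

Live sets:
  n0 li=∅ lo={n}
  n1 li={n} lo={n,v}
  n2 li=∅ lo=∅
  n3 li={n,v} lo={n,v}
  n4 li=∅ lo=∅
  n5 li=∅ lo=∅
  n6 li={n,v} lo={n,v}
  n7 li={n,v} lo=∅

Interfere edges:
  c: ∅
  g: {n,v}
  n: {g,t,v,x}
  t: {n,v}
  v: {g,n,t,x}
  x: {n,v}

N(g) = ["n", "v"]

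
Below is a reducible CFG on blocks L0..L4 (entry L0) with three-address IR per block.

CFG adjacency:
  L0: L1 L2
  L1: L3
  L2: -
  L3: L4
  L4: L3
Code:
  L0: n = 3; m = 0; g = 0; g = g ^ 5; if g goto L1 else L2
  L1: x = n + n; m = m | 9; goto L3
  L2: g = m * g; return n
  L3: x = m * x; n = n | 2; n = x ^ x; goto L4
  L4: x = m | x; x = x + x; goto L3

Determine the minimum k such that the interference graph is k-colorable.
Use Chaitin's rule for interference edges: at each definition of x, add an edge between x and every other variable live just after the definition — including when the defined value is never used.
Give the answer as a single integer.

Per-block:
  L0: def={g,m,n} ue=∅
  L1: def={m,x} ue={m,n}
  L2: def={g} ue={g,m,n}
  L3: def={n,x} ue={m,n,x}
  L4: def={x} ue={m,x}

Liveness:
  live L0: ∅→{g,m,n}
  live L1: {m,n}→{m,n,x}
  live L2: {g,m,n}→∅
  live L3: {m,n,x}→{m,n,x}
  live L4: {m,n,x}→{m,n,x}

Interfere edges:
  g — {m,n}
  m — {g,n,x}
  n — {g,m,x}
  x — {m,n}

Registers:
  lower bound: {g,m,n} mutually conflict ⇒ χ ≥ 3
  assign g→c2 m→c0 n→c1 x→c2 — no edge inside a register ⇒ χ ≤ 3
  χ = 3

Answer: 3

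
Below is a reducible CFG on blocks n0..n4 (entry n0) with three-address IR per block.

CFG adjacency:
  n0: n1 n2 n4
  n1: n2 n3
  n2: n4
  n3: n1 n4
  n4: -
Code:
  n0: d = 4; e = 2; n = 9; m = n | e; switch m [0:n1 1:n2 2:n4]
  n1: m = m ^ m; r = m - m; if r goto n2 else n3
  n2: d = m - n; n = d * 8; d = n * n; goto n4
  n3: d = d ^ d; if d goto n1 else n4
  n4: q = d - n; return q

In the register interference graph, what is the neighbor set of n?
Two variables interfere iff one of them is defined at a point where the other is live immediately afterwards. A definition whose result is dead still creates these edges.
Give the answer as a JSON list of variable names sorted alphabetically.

Answer: ["d", "e", "m", "r"]

Derivation:
Per-block:
  n0: {d,e,m,n} / ∅
  n1: {m,r} / {m}
  n2: {d,n} / {m,n}
  n3: {d} / {d}
  n4: {q} / {d,n}

Live sets:
  n0: in=∅ out={d,m,n}
  n1: in={d,m,n} out={d,m,n}
  n2: in={m,n} out={d,n}
  n3: in={d,m,n} out={d,m,n}
  n4: in={d,n} out=∅

Interference:
  d↔{e,m,n,r}
  e↔{d,n}
  m↔{d,n,r}
  n↔{d,e,m,r}
  q↔∅
  r↔{d,m,n}

N(n) = ["d", "e", "m", "r"]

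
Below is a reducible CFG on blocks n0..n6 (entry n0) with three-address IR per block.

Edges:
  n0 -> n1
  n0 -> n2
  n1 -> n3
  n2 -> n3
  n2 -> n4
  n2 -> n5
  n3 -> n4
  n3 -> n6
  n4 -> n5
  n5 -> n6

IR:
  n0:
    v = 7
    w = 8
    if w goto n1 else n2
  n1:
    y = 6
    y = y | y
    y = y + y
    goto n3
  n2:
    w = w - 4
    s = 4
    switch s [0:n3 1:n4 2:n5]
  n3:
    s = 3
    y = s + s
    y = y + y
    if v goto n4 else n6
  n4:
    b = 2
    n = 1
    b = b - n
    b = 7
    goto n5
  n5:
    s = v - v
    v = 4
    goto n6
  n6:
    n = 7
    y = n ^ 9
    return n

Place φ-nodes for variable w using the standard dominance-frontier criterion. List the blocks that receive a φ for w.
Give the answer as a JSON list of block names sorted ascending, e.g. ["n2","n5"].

Answer: ["n3", "n4", "n5", "n6"]

Working:
idom tree: n1←n0 n2←n0 n3←n0 n4←n0 n5←n0 n6←n0
Dom∩ at merges:
  n3: preds {n1,n2}: {n0,n1} ∩ {n0,n2} = {n0}; idom=n0
  n4: preds {n2,n3}: {n0,n2} ∩ {n0,n3} = {n0}; idom=n0
  n5: preds {n2,n4}: {n0,n2} ∩ {n0,n4} = {n0}; idom=n0
  n6: preds {n3,n5}: {n0,n3} ∩ {n0,n5} = {n0}; idom=n0

DF walk-up:
  n3←n1: walk n1 to n0
  n3←n2: walk n2 to n0
  n4←n2: walk n2 to n0
  n4←n3: walk n3 to n0
  n5←n2: walk n2 to n0
  n5←n4: walk n4 to n0
  n6←n3: walk n3 to n0
  n6←n5: walk n5 to n0
  n0 → ∅
  n1 → {n3}
  n2 → {n3,n4,n5}
  n3 → {n4,n6}
  n4 → {n5}
  n5 → {n6}
  n6 → ∅

φ for w: defs {n0,n2}
  DF⁺ = {n3,n4,n5,n6}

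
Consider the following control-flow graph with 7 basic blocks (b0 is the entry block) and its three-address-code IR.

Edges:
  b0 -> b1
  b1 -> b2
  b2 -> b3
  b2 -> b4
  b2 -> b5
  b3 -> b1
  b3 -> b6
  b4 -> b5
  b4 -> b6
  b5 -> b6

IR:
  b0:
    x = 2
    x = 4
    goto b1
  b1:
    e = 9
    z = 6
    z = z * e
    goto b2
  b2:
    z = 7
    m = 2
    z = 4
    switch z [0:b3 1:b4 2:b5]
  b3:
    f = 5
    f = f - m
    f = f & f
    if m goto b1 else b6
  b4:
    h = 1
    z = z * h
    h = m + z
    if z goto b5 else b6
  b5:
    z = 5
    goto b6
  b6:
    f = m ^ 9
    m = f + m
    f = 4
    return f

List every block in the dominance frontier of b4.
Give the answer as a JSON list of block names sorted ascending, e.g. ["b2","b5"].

idom tree: b1←b0 b2←b1 b3←b2 b4←b2 b5←b2 b6←b2
Join-block Dom:
  b1: preds {b0,b3}: {b0} ∩ {b0,b1,b2,b3} = {b0}; idom=b0
  b5: preds {b2,b4}: {b0,b1,b2} ∩ {b0,b1,b2,b4} = {b0,b1,b2}; idom=b2
  b6: preds {b3,b4,b5}: {b0,b1,b2,b3} ∩ {b0,b1,b2,b4} ∩ {b0,b1,b2,b5} = {b0,b1,b2}; idom=b2

DF walk-up:
  join b1 pred b0: · stop@b0
  join b1 pred b3: b3→b2→b1 stop@b0
  join b5 pred b2: · stop@b2
  join b5 pred b4: b4 stop@b2
  join b6 pred b3: b3 stop@b2
  join b6 pred b4: b4 stop@b2
  join b6 pred b5: b5 stop@b2
  b0: DF=∅
  b1: DF={b1}
  b2: DF={b1}
  b3: DF={b1,b6}
  b4: DF={b5,b6}
  b5: DF={b6}
  b6: DF=∅

DF(b4) = ["b5", "b6"]

Answer: ["b5", "b6"]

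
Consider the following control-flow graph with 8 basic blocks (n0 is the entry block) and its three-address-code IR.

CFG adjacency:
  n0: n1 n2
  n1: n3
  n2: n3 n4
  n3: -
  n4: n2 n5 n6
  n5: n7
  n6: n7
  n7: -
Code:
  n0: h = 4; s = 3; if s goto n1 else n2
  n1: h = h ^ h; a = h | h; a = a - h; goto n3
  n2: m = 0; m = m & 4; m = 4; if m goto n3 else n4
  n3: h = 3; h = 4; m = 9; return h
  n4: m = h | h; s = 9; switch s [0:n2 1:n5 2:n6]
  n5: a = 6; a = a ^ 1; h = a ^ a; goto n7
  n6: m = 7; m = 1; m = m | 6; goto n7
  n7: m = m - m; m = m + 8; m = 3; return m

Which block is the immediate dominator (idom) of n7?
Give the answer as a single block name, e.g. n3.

Answer: n4

Analysis:
idom tree: n1←n0 n2←n0 n3←n0 n4←n2 n5←n4 n6←n4 n7←n4
Join-block Dom:
  n2: preds {n0,n4}: {n0} ∩ {n0,n2,n4} = {n0}; idom=n0
  n3: preds {n1,n2}: {n0,n1} ∩ {n0,n2} = {n0}; idom=n0
  n7: preds {n5,n6}: {n0,n2,n4,n5} ∩ {n0,n2,n4,n6} = {n0,n2,n4}; idom=n4

idom(n7) = n4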